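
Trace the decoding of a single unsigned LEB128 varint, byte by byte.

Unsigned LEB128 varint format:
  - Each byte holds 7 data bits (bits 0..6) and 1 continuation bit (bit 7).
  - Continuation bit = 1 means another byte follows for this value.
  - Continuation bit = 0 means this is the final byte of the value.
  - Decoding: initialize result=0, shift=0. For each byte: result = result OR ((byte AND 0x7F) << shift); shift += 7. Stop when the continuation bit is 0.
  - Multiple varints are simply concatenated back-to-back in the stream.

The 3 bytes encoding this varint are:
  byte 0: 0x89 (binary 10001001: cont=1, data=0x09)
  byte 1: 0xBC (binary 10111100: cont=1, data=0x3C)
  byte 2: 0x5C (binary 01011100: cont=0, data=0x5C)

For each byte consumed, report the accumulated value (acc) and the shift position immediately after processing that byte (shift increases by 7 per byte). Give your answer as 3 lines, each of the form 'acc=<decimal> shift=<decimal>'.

byte 0=0x89: payload=0x09=9, contrib = 9<<0 = 9; acc -> 9, shift -> 7
byte 1=0xBC: payload=0x3C=60, contrib = 60<<7 = 7680; acc -> 7689, shift -> 14
byte 2=0x5C: payload=0x5C=92, contrib = 92<<14 = 1507328; acc -> 1515017, shift -> 21

Answer: acc=9 shift=7
acc=7689 shift=14
acc=1515017 shift=21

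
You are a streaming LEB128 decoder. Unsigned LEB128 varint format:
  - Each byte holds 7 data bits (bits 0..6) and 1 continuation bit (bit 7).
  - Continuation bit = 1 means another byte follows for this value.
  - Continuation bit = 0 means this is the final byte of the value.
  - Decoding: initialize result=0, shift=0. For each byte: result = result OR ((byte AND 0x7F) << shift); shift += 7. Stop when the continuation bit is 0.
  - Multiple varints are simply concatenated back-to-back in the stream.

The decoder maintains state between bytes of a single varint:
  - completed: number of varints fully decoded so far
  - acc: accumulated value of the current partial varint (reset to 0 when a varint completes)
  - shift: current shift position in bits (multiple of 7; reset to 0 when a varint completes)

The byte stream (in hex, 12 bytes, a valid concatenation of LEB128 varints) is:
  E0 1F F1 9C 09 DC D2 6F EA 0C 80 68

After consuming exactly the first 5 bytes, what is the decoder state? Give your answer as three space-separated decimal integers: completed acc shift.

byte[0]=0xE0 cont=1 payload=0x60: acc |= 96<<0 -> completed=0 acc=96 shift=7
byte[1]=0x1F cont=0 payload=0x1F: varint #1 complete (value=4064); reset -> completed=1 acc=0 shift=0
byte[2]=0xF1 cont=1 payload=0x71: acc |= 113<<0 -> completed=1 acc=113 shift=7
byte[3]=0x9C cont=1 payload=0x1C: acc |= 28<<7 -> completed=1 acc=3697 shift=14
byte[4]=0x09 cont=0 payload=0x09: varint #2 complete (value=151153); reset -> completed=2 acc=0 shift=0

Answer: 2 0 0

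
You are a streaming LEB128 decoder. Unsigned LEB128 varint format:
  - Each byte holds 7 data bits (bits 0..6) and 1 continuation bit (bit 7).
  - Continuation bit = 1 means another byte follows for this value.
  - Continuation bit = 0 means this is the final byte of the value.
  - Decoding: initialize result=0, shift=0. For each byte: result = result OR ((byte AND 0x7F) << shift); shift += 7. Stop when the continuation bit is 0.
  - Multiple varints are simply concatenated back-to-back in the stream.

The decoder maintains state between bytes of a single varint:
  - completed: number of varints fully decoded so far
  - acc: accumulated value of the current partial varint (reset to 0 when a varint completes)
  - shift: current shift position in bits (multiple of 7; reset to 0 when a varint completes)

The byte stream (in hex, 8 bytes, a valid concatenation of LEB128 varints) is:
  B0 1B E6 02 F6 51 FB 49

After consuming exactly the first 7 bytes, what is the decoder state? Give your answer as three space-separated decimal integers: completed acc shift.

Answer: 3 123 7

Derivation:
byte[0]=0xB0 cont=1 payload=0x30: acc |= 48<<0 -> completed=0 acc=48 shift=7
byte[1]=0x1B cont=0 payload=0x1B: varint #1 complete (value=3504); reset -> completed=1 acc=0 shift=0
byte[2]=0xE6 cont=1 payload=0x66: acc |= 102<<0 -> completed=1 acc=102 shift=7
byte[3]=0x02 cont=0 payload=0x02: varint #2 complete (value=358); reset -> completed=2 acc=0 shift=0
byte[4]=0xF6 cont=1 payload=0x76: acc |= 118<<0 -> completed=2 acc=118 shift=7
byte[5]=0x51 cont=0 payload=0x51: varint #3 complete (value=10486); reset -> completed=3 acc=0 shift=0
byte[6]=0xFB cont=1 payload=0x7B: acc |= 123<<0 -> completed=3 acc=123 shift=7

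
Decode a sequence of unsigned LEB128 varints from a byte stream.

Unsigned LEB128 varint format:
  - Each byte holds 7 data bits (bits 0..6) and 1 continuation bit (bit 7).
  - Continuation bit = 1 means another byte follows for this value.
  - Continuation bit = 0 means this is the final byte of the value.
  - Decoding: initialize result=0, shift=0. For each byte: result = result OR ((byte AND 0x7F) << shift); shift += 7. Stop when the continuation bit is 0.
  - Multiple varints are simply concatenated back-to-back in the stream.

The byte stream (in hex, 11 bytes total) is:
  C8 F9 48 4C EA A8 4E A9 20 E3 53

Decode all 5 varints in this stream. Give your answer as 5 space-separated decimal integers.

Answer: 1195208 76 1283178 4137 10723

Derivation:
  byte[0]=0xC8 cont=1 payload=0x48=72: acc |= 72<<0 -> acc=72 shift=7
  byte[1]=0xF9 cont=1 payload=0x79=121: acc |= 121<<7 -> acc=15560 shift=14
  byte[2]=0x48 cont=0 payload=0x48=72: acc |= 72<<14 -> acc=1195208 shift=21 [end]
Varint 1: bytes[0:3] = C8 F9 48 -> value 1195208 (3 byte(s))
  byte[3]=0x4C cont=0 payload=0x4C=76: acc |= 76<<0 -> acc=76 shift=7 [end]
Varint 2: bytes[3:4] = 4C -> value 76 (1 byte(s))
  byte[4]=0xEA cont=1 payload=0x6A=106: acc |= 106<<0 -> acc=106 shift=7
  byte[5]=0xA8 cont=1 payload=0x28=40: acc |= 40<<7 -> acc=5226 shift=14
  byte[6]=0x4E cont=0 payload=0x4E=78: acc |= 78<<14 -> acc=1283178 shift=21 [end]
Varint 3: bytes[4:7] = EA A8 4E -> value 1283178 (3 byte(s))
  byte[7]=0xA9 cont=1 payload=0x29=41: acc |= 41<<0 -> acc=41 shift=7
  byte[8]=0x20 cont=0 payload=0x20=32: acc |= 32<<7 -> acc=4137 shift=14 [end]
Varint 4: bytes[7:9] = A9 20 -> value 4137 (2 byte(s))
  byte[9]=0xE3 cont=1 payload=0x63=99: acc |= 99<<0 -> acc=99 shift=7
  byte[10]=0x53 cont=0 payload=0x53=83: acc |= 83<<7 -> acc=10723 shift=14 [end]
Varint 5: bytes[9:11] = E3 53 -> value 10723 (2 byte(s))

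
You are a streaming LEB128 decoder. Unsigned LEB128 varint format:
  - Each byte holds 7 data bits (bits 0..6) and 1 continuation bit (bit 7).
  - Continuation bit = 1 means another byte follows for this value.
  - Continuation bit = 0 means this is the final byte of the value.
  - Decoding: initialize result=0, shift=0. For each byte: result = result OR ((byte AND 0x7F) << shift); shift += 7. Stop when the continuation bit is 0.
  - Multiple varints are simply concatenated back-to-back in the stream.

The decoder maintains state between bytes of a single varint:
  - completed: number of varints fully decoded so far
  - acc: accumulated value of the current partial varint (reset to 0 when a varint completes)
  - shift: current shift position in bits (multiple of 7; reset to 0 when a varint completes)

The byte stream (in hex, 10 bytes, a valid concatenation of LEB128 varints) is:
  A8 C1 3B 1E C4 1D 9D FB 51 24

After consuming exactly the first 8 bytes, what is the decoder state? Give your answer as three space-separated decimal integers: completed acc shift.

Answer: 3 15773 14

Derivation:
byte[0]=0xA8 cont=1 payload=0x28: acc |= 40<<0 -> completed=0 acc=40 shift=7
byte[1]=0xC1 cont=1 payload=0x41: acc |= 65<<7 -> completed=0 acc=8360 shift=14
byte[2]=0x3B cont=0 payload=0x3B: varint #1 complete (value=975016); reset -> completed=1 acc=0 shift=0
byte[3]=0x1E cont=0 payload=0x1E: varint #2 complete (value=30); reset -> completed=2 acc=0 shift=0
byte[4]=0xC4 cont=1 payload=0x44: acc |= 68<<0 -> completed=2 acc=68 shift=7
byte[5]=0x1D cont=0 payload=0x1D: varint #3 complete (value=3780); reset -> completed=3 acc=0 shift=0
byte[6]=0x9D cont=1 payload=0x1D: acc |= 29<<0 -> completed=3 acc=29 shift=7
byte[7]=0xFB cont=1 payload=0x7B: acc |= 123<<7 -> completed=3 acc=15773 shift=14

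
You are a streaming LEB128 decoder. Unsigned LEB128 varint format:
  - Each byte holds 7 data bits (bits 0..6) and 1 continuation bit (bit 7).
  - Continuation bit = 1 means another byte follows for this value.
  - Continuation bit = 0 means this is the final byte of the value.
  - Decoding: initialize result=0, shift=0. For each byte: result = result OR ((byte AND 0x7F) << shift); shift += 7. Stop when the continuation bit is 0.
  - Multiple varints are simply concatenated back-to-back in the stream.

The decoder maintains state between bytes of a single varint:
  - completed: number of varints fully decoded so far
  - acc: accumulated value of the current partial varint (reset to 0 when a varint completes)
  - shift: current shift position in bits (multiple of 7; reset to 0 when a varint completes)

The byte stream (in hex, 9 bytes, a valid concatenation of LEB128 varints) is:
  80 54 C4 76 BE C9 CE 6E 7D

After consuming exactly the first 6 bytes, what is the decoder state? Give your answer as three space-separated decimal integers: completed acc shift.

byte[0]=0x80 cont=1 payload=0x00: acc |= 0<<0 -> completed=0 acc=0 shift=7
byte[1]=0x54 cont=0 payload=0x54: varint #1 complete (value=10752); reset -> completed=1 acc=0 shift=0
byte[2]=0xC4 cont=1 payload=0x44: acc |= 68<<0 -> completed=1 acc=68 shift=7
byte[3]=0x76 cont=0 payload=0x76: varint #2 complete (value=15172); reset -> completed=2 acc=0 shift=0
byte[4]=0xBE cont=1 payload=0x3E: acc |= 62<<0 -> completed=2 acc=62 shift=7
byte[5]=0xC9 cont=1 payload=0x49: acc |= 73<<7 -> completed=2 acc=9406 shift=14

Answer: 2 9406 14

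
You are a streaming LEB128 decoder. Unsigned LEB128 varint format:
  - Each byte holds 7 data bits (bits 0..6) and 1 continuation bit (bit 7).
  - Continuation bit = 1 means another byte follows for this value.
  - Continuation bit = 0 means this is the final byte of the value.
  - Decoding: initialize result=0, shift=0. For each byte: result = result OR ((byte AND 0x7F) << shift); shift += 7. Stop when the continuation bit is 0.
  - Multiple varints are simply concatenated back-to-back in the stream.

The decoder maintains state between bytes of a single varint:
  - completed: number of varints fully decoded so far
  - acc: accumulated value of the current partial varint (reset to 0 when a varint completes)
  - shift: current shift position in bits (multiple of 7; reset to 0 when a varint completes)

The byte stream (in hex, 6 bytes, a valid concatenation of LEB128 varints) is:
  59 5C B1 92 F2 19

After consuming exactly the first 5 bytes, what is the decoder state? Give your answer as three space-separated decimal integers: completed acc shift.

Answer: 2 1870129 21

Derivation:
byte[0]=0x59 cont=0 payload=0x59: varint #1 complete (value=89); reset -> completed=1 acc=0 shift=0
byte[1]=0x5C cont=0 payload=0x5C: varint #2 complete (value=92); reset -> completed=2 acc=0 shift=0
byte[2]=0xB1 cont=1 payload=0x31: acc |= 49<<0 -> completed=2 acc=49 shift=7
byte[3]=0x92 cont=1 payload=0x12: acc |= 18<<7 -> completed=2 acc=2353 shift=14
byte[4]=0xF2 cont=1 payload=0x72: acc |= 114<<14 -> completed=2 acc=1870129 shift=21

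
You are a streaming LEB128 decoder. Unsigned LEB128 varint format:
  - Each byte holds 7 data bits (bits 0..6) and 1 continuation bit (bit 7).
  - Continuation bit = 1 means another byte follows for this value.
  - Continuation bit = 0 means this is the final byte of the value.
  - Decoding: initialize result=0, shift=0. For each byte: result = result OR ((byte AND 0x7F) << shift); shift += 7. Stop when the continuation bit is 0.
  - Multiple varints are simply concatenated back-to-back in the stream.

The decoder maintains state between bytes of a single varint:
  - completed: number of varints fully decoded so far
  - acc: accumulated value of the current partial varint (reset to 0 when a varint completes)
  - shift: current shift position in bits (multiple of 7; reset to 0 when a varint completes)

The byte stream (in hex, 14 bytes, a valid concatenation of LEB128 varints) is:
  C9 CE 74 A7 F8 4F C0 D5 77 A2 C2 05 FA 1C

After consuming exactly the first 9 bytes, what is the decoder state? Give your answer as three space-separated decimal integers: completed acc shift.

Answer: 3 0 0

Derivation:
byte[0]=0xC9 cont=1 payload=0x49: acc |= 73<<0 -> completed=0 acc=73 shift=7
byte[1]=0xCE cont=1 payload=0x4E: acc |= 78<<7 -> completed=0 acc=10057 shift=14
byte[2]=0x74 cont=0 payload=0x74: varint #1 complete (value=1910601); reset -> completed=1 acc=0 shift=0
byte[3]=0xA7 cont=1 payload=0x27: acc |= 39<<0 -> completed=1 acc=39 shift=7
byte[4]=0xF8 cont=1 payload=0x78: acc |= 120<<7 -> completed=1 acc=15399 shift=14
byte[5]=0x4F cont=0 payload=0x4F: varint #2 complete (value=1309735); reset -> completed=2 acc=0 shift=0
byte[6]=0xC0 cont=1 payload=0x40: acc |= 64<<0 -> completed=2 acc=64 shift=7
byte[7]=0xD5 cont=1 payload=0x55: acc |= 85<<7 -> completed=2 acc=10944 shift=14
byte[8]=0x77 cont=0 payload=0x77: varint #3 complete (value=1960640); reset -> completed=3 acc=0 shift=0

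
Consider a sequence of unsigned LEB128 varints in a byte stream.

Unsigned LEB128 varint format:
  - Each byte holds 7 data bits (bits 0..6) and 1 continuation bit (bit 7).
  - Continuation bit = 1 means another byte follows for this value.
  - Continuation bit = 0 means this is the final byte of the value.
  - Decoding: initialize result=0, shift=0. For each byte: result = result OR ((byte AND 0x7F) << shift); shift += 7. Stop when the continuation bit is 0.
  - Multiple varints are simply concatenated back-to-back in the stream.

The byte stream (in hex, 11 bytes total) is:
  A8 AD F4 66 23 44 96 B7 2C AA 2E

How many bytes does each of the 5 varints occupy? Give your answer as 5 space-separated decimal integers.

  byte[0]=0xA8 cont=1 payload=0x28=40: acc |= 40<<0 -> acc=40 shift=7
  byte[1]=0xAD cont=1 payload=0x2D=45: acc |= 45<<7 -> acc=5800 shift=14
  byte[2]=0xF4 cont=1 payload=0x74=116: acc |= 116<<14 -> acc=1906344 shift=21
  byte[3]=0x66 cont=0 payload=0x66=102: acc |= 102<<21 -> acc=215815848 shift=28 [end]
Varint 1: bytes[0:4] = A8 AD F4 66 -> value 215815848 (4 byte(s))
  byte[4]=0x23 cont=0 payload=0x23=35: acc |= 35<<0 -> acc=35 shift=7 [end]
Varint 2: bytes[4:5] = 23 -> value 35 (1 byte(s))
  byte[5]=0x44 cont=0 payload=0x44=68: acc |= 68<<0 -> acc=68 shift=7 [end]
Varint 3: bytes[5:6] = 44 -> value 68 (1 byte(s))
  byte[6]=0x96 cont=1 payload=0x16=22: acc |= 22<<0 -> acc=22 shift=7
  byte[7]=0xB7 cont=1 payload=0x37=55: acc |= 55<<7 -> acc=7062 shift=14
  byte[8]=0x2C cont=0 payload=0x2C=44: acc |= 44<<14 -> acc=727958 shift=21 [end]
Varint 4: bytes[6:9] = 96 B7 2C -> value 727958 (3 byte(s))
  byte[9]=0xAA cont=1 payload=0x2A=42: acc |= 42<<0 -> acc=42 shift=7
  byte[10]=0x2E cont=0 payload=0x2E=46: acc |= 46<<7 -> acc=5930 shift=14 [end]
Varint 5: bytes[9:11] = AA 2E -> value 5930 (2 byte(s))

Answer: 4 1 1 3 2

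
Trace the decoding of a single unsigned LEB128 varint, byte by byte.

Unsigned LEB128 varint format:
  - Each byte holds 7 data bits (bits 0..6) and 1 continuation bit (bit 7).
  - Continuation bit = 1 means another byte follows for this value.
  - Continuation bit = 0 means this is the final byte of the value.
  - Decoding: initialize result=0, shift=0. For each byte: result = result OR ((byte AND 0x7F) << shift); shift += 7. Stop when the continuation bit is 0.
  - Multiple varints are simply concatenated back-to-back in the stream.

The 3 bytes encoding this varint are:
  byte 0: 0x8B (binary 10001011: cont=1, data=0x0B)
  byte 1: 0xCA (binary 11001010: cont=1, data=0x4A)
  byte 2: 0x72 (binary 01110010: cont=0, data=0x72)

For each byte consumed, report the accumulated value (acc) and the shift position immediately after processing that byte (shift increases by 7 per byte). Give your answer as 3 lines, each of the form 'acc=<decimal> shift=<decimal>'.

Answer: acc=11 shift=7
acc=9483 shift=14
acc=1877259 shift=21

Derivation:
byte 0=0x8B: payload=0x0B=11, contrib = 11<<0 = 11; acc -> 11, shift -> 7
byte 1=0xCA: payload=0x4A=74, contrib = 74<<7 = 9472; acc -> 9483, shift -> 14
byte 2=0x72: payload=0x72=114, contrib = 114<<14 = 1867776; acc -> 1877259, shift -> 21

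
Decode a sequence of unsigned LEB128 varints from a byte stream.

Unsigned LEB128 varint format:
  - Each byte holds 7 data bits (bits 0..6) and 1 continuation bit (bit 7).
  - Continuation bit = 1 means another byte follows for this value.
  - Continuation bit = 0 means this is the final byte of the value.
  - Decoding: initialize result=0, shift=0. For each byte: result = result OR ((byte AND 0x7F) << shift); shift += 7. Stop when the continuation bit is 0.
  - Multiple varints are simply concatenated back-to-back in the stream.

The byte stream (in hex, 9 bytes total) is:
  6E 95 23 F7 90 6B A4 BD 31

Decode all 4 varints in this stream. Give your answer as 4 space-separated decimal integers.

Answer: 110 4501 1755255 810660

Derivation:
  byte[0]=0x6E cont=0 payload=0x6E=110: acc |= 110<<0 -> acc=110 shift=7 [end]
Varint 1: bytes[0:1] = 6E -> value 110 (1 byte(s))
  byte[1]=0x95 cont=1 payload=0x15=21: acc |= 21<<0 -> acc=21 shift=7
  byte[2]=0x23 cont=0 payload=0x23=35: acc |= 35<<7 -> acc=4501 shift=14 [end]
Varint 2: bytes[1:3] = 95 23 -> value 4501 (2 byte(s))
  byte[3]=0xF7 cont=1 payload=0x77=119: acc |= 119<<0 -> acc=119 shift=7
  byte[4]=0x90 cont=1 payload=0x10=16: acc |= 16<<7 -> acc=2167 shift=14
  byte[5]=0x6B cont=0 payload=0x6B=107: acc |= 107<<14 -> acc=1755255 shift=21 [end]
Varint 3: bytes[3:6] = F7 90 6B -> value 1755255 (3 byte(s))
  byte[6]=0xA4 cont=1 payload=0x24=36: acc |= 36<<0 -> acc=36 shift=7
  byte[7]=0xBD cont=1 payload=0x3D=61: acc |= 61<<7 -> acc=7844 shift=14
  byte[8]=0x31 cont=0 payload=0x31=49: acc |= 49<<14 -> acc=810660 shift=21 [end]
Varint 4: bytes[6:9] = A4 BD 31 -> value 810660 (3 byte(s))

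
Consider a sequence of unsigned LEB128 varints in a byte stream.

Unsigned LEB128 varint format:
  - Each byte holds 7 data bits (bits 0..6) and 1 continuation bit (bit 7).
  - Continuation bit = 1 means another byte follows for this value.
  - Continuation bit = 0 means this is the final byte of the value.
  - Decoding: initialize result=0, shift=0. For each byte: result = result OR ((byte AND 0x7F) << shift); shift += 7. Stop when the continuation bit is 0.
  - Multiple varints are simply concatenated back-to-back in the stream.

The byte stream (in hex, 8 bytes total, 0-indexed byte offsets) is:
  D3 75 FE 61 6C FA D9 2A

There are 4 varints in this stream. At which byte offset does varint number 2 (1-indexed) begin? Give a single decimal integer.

  byte[0]=0xD3 cont=1 payload=0x53=83: acc |= 83<<0 -> acc=83 shift=7
  byte[1]=0x75 cont=0 payload=0x75=117: acc |= 117<<7 -> acc=15059 shift=14 [end]
Varint 1: bytes[0:2] = D3 75 -> value 15059 (2 byte(s))
  byte[2]=0xFE cont=1 payload=0x7E=126: acc |= 126<<0 -> acc=126 shift=7
  byte[3]=0x61 cont=0 payload=0x61=97: acc |= 97<<7 -> acc=12542 shift=14 [end]
Varint 2: bytes[2:4] = FE 61 -> value 12542 (2 byte(s))
  byte[4]=0x6C cont=0 payload=0x6C=108: acc |= 108<<0 -> acc=108 shift=7 [end]
Varint 3: bytes[4:5] = 6C -> value 108 (1 byte(s))
  byte[5]=0xFA cont=1 payload=0x7A=122: acc |= 122<<0 -> acc=122 shift=7
  byte[6]=0xD9 cont=1 payload=0x59=89: acc |= 89<<7 -> acc=11514 shift=14
  byte[7]=0x2A cont=0 payload=0x2A=42: acc |= 42<<14 -> acc=699642 shift=21 [end]
Varint 4: bytes[5:8] = FA D9 2A -> value 699642 (3 byte(s))

Answer: 2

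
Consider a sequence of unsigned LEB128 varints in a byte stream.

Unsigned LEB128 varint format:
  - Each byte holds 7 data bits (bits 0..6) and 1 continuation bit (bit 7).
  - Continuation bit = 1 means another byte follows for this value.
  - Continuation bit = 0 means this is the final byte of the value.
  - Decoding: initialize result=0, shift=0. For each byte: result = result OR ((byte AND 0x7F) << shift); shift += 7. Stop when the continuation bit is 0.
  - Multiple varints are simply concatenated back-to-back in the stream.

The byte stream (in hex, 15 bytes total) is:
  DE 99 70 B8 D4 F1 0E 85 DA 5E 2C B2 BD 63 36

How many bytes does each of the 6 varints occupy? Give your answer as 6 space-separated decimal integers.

Answer: 3 4 3 1 3 1

Derivation:
  byte[0]=0xDE cont=1 payload=0x5E=94: acc |= 94<<0 -> acc=94 shift=7
  byte[1]=0x99 cont=1 payload=0x19=25: acc |= 25<<7 -> acc=3294 shift=14
  byte[2]=0x70 cont=0 payload=0x70=112: acc |= 112<<14 -> acc=1838302 shift=21 [end]
Varint 1: bytes[0:3] = DE 99 70 -> value 1838302 (3 byte(s))
  byte[3]=0xB8 cont=1 payload=0x38=56: acc |= 56<<0 -> acc=56 shift=7
  byte[4]=0xD4 cont=1 payload=0x54=84: acc |= 84<<7 -> acc=10808 shift=14
  byte[5]=0xF1 cont=1 payload=0x71=113: acc |= 113<<14 -> acc=1862200 shift=21
  byte[6]=0x0E cont=0 payload=0x0E=14: acc |= 14<<21 -> acc=31222328 shift=28 [end]
Varint 2: bytes[3:7] = B8 D4 F1 0E -> value 31222328 (4 byte(s))
  byte[7]=0x85 cont=1 payload=0x05=5: acc |= 5<<0 -> acc=5 shift=7
  byte[8]=0xDA cont=1 payload=0x5A=90: acc |= 90<<7 -> acc=11525 shift=14
  byte[9]=0x5E cont=0 payload=0x5E=94: acc |= 94<<14 -> acc=1551621 shift=21 [end]
Varint 3: bytes[7:10] = 85 DA 5E -> value 1551621 (3 byte(s))
  byte[10]=0x2C cont=0 payload=0x2C=44: acc |= 44<<0 -> acc=44 shift=7 [end]
Varint 4: bytes[10:11] = 2C -> value 44 (1 byte(s))
  byte[11]=0xB2 cont=1 payload=0x32=50: acc |= 50<<0 -> acc=50 shift=7
  byte[12]=0xBD cont=1 payload=0x3D=61: acc |= 61<<7 -> acc=7858 shift=14
  byte[13]=0x63 cont=0 payload=0x63=99: acc |= 99<<14 -> acc=1629874 shift=21 [end]
Varint 5: bytes[11:14] = B2 BD 63 -> value 1629874 (3 byte(s))
  byte[14]=0x36 cont=0 payload=0x36=54: acc |= 54<<0 -> acc=54 shift=7 [end]
Varint 6: bytes[14:15] = 36 -> value 54 (1 byte(s))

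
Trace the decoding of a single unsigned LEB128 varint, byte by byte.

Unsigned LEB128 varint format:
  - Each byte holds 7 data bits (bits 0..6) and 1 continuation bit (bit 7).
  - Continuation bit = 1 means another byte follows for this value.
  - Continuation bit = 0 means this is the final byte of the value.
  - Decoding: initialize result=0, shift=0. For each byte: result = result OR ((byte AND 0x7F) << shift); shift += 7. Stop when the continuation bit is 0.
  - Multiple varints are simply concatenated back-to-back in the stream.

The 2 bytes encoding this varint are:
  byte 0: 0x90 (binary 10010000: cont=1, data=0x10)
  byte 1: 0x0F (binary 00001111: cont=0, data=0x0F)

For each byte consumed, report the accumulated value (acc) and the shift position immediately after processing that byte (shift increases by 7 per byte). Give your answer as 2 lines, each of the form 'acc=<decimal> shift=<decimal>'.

byte 0=0x90: payload=0x10=16, contrib = 16<<0 = 16; acc -> 16, shift -> 7
byte 1=0x0F: payload=0x0F=15, contrib = 15<<7 = 1920; acc -> 1936, shift -> 14

Answer: acc=16 shift=7
acc=1936 shift=14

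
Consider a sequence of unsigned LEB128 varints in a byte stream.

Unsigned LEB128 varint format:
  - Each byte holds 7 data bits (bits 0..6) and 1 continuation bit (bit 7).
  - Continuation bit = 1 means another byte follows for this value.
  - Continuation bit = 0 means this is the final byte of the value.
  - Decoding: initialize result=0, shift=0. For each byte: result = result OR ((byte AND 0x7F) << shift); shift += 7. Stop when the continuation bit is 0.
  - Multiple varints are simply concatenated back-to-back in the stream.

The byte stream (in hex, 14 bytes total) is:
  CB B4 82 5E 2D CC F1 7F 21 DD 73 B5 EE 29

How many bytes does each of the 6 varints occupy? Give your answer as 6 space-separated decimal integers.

Answer: 4 1 3 1 2 3

Derivation:
  byte[0]=0xCB cont=1 payload=0x4B=75: acc |= 75<<0 -> acc=75 shift=7
  byte[1]=0xB4 cont=1 payload=0x34=52: acc |= 52<<7 -> acc=6731 shift=14
  byte[2]=0x82 cont=1 payload=0x02=2: acc |= 2<<14 -> acc=39499 shift=21
  byte[3]=0x5E cont=0 payload=0x5E=94: acc |= 94<<21 -> acc=197171787 shift=28 [end]
Varint 1: bytes[0:4] = CB B4 82 5E -> value 197171787 (4 byte(s))
  byte[4]=0x2D cont=0 payload=0x2D=45: acc |= 45<<0 -> acc=45 shift=7 [end]
Varint 2: bytes[4:5] = 2D -> value 45 (1 byte(s))
  byte[5]=0xCC cont=1 payload=0x4C=76: acc |= 76<<0 -> acc=76 shift=7
  byte[6]=0xF1 cont=1 payload=0x71=113: acc |= 113<<7 -> acc=14540 shift=14
  byte[7]=0x7F cont=0 payload=0x7F=127: acc |= 127<<14 -> acc=2095308 shift=21 [end]
Varint 3: bytes[5:8] = CC F1 7F -> value 2095308 (3 byte(s))
  byte[8]=0x21 cont=0 payload=0x21=33: acc |= 33<<0 -> acc=33 shift=7 [end]
Varint 4: bytes[8:9] = 21 -> value 33 (1 byte(s))
  byte[9]=0xDD cont=1 payload=0x5D=93: acc |= 93<<0 -> acc=93 shift=7
  byte[10]=0x73 cont=0 payload=0x73=115: acc |= 115<<7 -> acc=14813 shift=14 [end]
Varint 5: bytes[9:11] = DD 73 -> value 14813 (2 byte(s))
  byte[11]=0xB5 cont=1 payload=0x35=53: acc |= 53<<0 -> acc=53 shift=7
  byte[12]=0xEE cont=1 payload=0x6E=110: acc |= 110<<7 -> acc=14133 shift=14
  byte[13]=0x29 cont=0 payload=0x29=41: acc |= 41<<14 -> acc=685877 shift=21 [end]
Varint 6: bytes[11:14] = B5 EE 29 -> value 685877 (3 byte(s))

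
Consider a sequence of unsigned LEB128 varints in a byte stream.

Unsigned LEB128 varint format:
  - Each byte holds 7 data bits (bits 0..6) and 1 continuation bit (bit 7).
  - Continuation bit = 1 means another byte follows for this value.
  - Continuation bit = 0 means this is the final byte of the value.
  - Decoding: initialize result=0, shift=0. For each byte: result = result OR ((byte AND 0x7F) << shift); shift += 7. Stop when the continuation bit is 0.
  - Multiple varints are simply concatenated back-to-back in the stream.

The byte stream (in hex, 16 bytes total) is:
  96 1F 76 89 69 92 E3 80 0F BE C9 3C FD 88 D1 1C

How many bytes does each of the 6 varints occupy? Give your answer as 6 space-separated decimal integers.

  byte[0]=0x96 cont=1 payload=0x16=22: acc |= 22<<0 -> acc=22 shift=7
  byte[1]=0x1F cont=0 payload=0x1F=31: acc |= 31<<7 -> acc=3990 shift=14 [end]
Varint 1: bytes[0:2] = 96 1F -> value 3990 (2 byte(s))
  byte[2]=0x76 cont=0 payload=0x76=118: acc |= 118<<0 -> acc=118 shift=7 [end]
Varint 2: bytes[2:3] = 76 -> value 118 (1 byte(s))
  byte[3]=0x89 cont=1 payload=0x09=9: acc |= 9<<0 -> acc=9 shift=7
  byte[4]=0x69 cont=0 payload=0x69=105: acc |= 105<<7 -> acc=13449 shift=14 [end]
Varint 3: bytes[3:5] = 89 69 -> value 13449 (2 byte(s))
  byte[5]=0x92 cont=1 payload=0x12=18: acc |= 18<<0 -> acc=18 shift=7
  byte[6]=0xE3 cont=1 payload=0x63=99: acc |= 99<<7 -> acc=12690 shift=14
  byte[7]=0x80 cont=1 payload=0x00=0: acc |= 0<<14 -> acc=12690 shift=21
  byte[8]=0x0F cont=0 payload=0x0F=15: acc |= 15<<21 -> acc=31469970 shift=28 [end]
Varint 4: bytes[5:9] = 92 E3 80 0F -> value 31469970 (4 byte(s))
  byte[9]=0xBE cont=1 payload=0x3E=62: acc |= 62<<0 -> acc=62 shift=7
  byte[10]=0xC9 cont=1 payload=0x49=73: acc |= 73<<7 -> acc=9406 shift=14
  byte[11]=0x3C cont=0 payload=0x3C=60: acc |= 60<<14 -> acc=992446 shift=21 [end]
Varint 5: bytes[9:12] = BE C9 3C -> value 992446 (3 byte(s))
  byte[12]=0xFD cont=1 payload=0x7D=125: acc |= 125<<0 -> acc=125 shift=7
  byte[13]=0x88 cont=1 payload=0x08=8: acc |= 8<<7 -> acc=1149 shift=14
  byte[14]=0xD1 cont=1 payload=0x51=81: acc |= 81<<14 -> acc=1328253 shift=21
  byte[15]=0x1C cont=0 payload=0x1C=28: acc |= 28<<21 -> acc=60048509 shift=28 [end]
Varint 6: bytes[12:16] = FD 88 D1 1C -> value 60048509 (4 byte(s))

Answer: 2 1 2 4 3 4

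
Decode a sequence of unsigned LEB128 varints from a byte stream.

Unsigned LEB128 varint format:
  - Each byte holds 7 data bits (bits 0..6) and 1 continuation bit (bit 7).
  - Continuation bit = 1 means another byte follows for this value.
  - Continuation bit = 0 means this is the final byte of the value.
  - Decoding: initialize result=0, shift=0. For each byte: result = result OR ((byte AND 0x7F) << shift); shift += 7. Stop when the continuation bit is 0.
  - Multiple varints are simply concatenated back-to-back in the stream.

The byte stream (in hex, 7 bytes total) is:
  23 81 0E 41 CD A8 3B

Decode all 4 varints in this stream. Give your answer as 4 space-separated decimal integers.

Answer: 35 1793 65 971853

Derivation:
  byte[0]=0x23 cont=0 payload=0x23=35: acc |= 35<<0 -> acc=35 shift=7 [end]
Varint 1: bytes[0:1] = 23 -> value 35 (1 byte(s))
  byte[1]=0x81 cont=1 payload=0x01=1: acc |= 1<<0 -> acc=1 shift=7
  byte[2]=0x0E cont=0 payload=0x0E=14: acc |= 14<<7 -> acc=1793 shift=14 [end]
Varint 2: bytes[1:3] = 81 0E -> value 1793 (2 byte(s))
  byte[3]=0x41 cont=0 payload=0x41=65: acc |= 65<<0 -> acc=65 shift=7 [end]
Varint 3: bytes[3:4] = 41 -> value 65 (1 byte(s))
  byte[4]=0xCD cont=1 payload=0x4D=77: acc |= 77<<0 -> acc=77 shift=7
  byte[5]=0xA8 cont=1 payload=0x28=40: acc |= 40<<7 -> acc=5197 shift=14
  byte[6]=0x3B cont=0 payload=0x3B=59: acc |= 59<<14 -> acc=971853 shift=21 [end]
Varint 4: bytes[4:7] = CD A8 3B -> value 971853 (3 byte(s))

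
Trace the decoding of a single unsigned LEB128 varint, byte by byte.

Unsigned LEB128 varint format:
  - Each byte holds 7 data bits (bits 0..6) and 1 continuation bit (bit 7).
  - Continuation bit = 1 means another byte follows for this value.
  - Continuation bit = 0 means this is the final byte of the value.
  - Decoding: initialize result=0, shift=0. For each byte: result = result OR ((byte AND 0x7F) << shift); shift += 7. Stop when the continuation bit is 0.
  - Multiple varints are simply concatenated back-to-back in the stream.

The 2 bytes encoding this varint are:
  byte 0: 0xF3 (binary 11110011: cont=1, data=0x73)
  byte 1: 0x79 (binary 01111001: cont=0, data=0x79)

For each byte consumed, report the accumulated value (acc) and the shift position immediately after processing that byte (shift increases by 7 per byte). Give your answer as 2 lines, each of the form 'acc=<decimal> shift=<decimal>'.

Answer: acc=115 shift=7
acc=15603 shift=14

Derivation:
byte 0=0xF3: payload=0x73=115, contrib = 115<<0 = 115; acc -> 115, shift -> 7
byte 1=0x79: payload=0x79=121, contrib = 121<<7 = 15488; acc -> 15603, shift -> 14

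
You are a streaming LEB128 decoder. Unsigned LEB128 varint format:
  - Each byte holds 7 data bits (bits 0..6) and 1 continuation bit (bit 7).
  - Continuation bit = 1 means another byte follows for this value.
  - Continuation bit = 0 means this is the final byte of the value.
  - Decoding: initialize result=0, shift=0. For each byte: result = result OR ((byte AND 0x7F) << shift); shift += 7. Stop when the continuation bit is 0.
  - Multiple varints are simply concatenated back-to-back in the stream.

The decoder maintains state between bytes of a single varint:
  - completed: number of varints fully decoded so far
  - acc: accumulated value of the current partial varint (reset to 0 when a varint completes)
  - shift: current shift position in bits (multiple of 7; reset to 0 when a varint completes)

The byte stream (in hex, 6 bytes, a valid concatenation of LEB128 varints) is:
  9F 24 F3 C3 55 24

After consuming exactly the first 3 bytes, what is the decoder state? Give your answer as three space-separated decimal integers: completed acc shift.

byte[0]=0x9F cont=1 payload=0x1F: acc |= 31<<0 -> completed=0 acc=31 shift=7
byte[1]=0x24 cont=0 payload=0x24: varint #1 complete (value=4639); reset -> completed=1 acc=0 shift=0
byte[2]=0xF3 cont=1 payload=0x73: acc |= 115<<0 -> completed=1 acc=115 shift=7

Answer: 1 115 7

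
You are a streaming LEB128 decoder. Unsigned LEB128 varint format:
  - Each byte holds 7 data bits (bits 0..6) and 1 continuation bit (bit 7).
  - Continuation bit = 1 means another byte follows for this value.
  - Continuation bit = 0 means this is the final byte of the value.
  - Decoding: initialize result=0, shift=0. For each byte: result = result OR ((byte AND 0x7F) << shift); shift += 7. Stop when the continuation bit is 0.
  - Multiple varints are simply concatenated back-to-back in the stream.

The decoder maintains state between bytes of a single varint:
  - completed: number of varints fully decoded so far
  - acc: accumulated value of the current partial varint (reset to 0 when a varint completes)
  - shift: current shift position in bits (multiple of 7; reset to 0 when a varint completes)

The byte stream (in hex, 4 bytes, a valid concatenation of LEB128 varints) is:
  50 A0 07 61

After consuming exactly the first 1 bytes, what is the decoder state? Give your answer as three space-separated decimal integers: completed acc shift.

Answer: 1 0 0

Derivation:
byte[0]=0x50 cont=0 payload=0x50: varint #1 complete (value=80); reset -> completed=1 acc=0 shift=0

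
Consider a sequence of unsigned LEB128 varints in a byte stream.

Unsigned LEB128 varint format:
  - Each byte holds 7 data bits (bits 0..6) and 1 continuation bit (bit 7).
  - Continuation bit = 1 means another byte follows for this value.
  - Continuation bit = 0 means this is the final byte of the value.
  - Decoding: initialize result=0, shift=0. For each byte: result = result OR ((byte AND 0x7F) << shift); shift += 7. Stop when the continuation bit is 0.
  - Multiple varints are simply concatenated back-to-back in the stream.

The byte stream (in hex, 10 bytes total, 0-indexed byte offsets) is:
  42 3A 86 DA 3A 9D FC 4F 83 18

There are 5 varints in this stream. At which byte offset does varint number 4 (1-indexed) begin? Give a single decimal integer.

Answer: 5

Derivation:
  byte[0]=0x42 cont=0 payload=0x42=66: acc |= 66<<0 -> acc=66 shift=7 [end]
Varint 1: bytes[0:1] = 42 -> value 66 (1 byte(s))
  byte[1]=0x3A cont=0 payload=0x3A=58: acc |= 58<<0 -> acc=58 shift=7 [end]
Varint 2: bytes[1:2] = 3A -> value 58 (1 byte(s))
  byte[2]=0x86 cont=1 payload=0x06=6: acc |= 6<<0 -> acc=6 shift=7
  byte[3]=0xDA cont=1 payload=0x5A=90: acc |= 90<<7 -> acc=11526 shift=14
  byte[4]=0x3A cont=0 payload=0x3A=58: acc |= 58<<14 -> acc=961798 shift=21 [end]
Varint 3: bytes[2:5] = 86 DA 3A -> value 961798 (3 byte(s))
  byte[5]=0x9D cont=1 payload=0x1D=29: acc |= 29<<0 -> acc=29 shift=7
  byte[6]=0xFC cont=1 payload=0x7C=124: acc |= 124<<7 -> acc=15901 shift=14
  byte[7]=0x4F cont=0 payload=0x4F=79: acc |= 79<<14 -> acc=1310237 shift=21 [end]
Varint 4: bytes[5:8] = 9D FC 4F -> value 1310237 (3 byte(s))
  byte[8]=0x83 cont=1 payload=0x03=3: acc |= 3<<0 -> acc=3 shift=7
  byte[9]=0x18 cont=0 payload=0x18=24: acc |= 24<<7 -> acc=3075 shift=14 [end]
Varint 5: bytes[8:10] = 83 18 -> value 3075 (2 byte(s))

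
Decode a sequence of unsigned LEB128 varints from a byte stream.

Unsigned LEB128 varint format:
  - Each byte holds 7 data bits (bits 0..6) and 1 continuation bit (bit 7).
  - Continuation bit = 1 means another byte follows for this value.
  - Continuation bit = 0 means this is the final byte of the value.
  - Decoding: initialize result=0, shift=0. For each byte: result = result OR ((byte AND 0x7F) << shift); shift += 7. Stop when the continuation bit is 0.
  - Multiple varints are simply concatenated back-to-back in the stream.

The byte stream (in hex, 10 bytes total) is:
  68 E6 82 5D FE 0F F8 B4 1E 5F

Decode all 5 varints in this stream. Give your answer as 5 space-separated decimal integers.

  byte[0]=0x68 cont=0 payload=0x68=104: acc |= 104<<0 -> acc=104 shift=7 [end]
Varint 1: bytes[0:1] = 68 -> value 104 (1 byte(s))
  byte[1]=0xE6 cont=1 payload=0x66=102: acc |= 102<<0 -> acc=102 shift=7
  byte[2]=0x82 cont=1 payload=0x02=2: acc |= 2<<7 -> acc=358 shift=14
  byte[3]=0x5D cont=0 payload=0x5D=93: acc |= 93<<14 -> acc=1524070 shift=21 [end]
Varint 2: bytes[1:4] = E6 82 5D -> value 1524070 (3 byte(s))
  byte[4]=0xFE cont=1 payload=0x7E=126: acc |= 126<<0 -> acc=126 shift=7
  byte[5]=0x0F cont=0 payload=0x0F=15: acc |= 15<<7 -> acc=2046 shift=14 [end]
Varint 3: bytes[4:6] = FE 0F -> value 2046 (2 byte(s))
  byte[6]=0xF8 cont=1 payload=0x78=120: acc |= 120<<0 -> acc=120 shift=7
  byte[7]=0xB4 cont=1 payload=0x34=52: acc |= 52<<7 -> acc=6776 shift=14
  byte[8]=0x1E cont=0 payload=0x1E=30: acc |= 30<<14 -> acc=498296 shift=21 [end]
Varint 4: bytes[6:9] = F8 B4 1E -> value 498296 (3 byte(s))
  byte[9]=0x5F cont=0 payload=0x5F=95: acc |= 95<<0 -> acc=95 shift=7 [end]
Varint 5: bytes[9:10] = 5F -> value 95 (1 byte(s))

Answer: 104 1524070 2046 498296 95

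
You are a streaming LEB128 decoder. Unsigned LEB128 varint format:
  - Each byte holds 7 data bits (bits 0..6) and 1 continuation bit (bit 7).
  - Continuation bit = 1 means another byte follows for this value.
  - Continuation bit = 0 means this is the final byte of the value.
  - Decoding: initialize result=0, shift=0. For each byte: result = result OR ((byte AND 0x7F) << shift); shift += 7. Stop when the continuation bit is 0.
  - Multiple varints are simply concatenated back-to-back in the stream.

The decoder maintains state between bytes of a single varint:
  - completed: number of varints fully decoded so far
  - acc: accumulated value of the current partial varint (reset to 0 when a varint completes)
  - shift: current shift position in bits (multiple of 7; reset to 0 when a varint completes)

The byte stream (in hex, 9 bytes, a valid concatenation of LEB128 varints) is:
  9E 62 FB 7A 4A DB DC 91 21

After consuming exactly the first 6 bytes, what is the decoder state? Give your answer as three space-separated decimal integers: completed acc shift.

Answer: 3 91 7

Derivation:
byte[0]=0x9E cont=1 payload=0x1E: acc |= 30<<0 -> completed=0 acc=30 shift=7
byte[1]=0x62 cont=0 payload=0x62: varint #1 complete (value=12574); reset -> completed=1 acc=0 shift=0
byte[2]=0xFB cont=1 payload=0x7B: acc |= 123<<0 -> completed=1 acc=123 shift=7
byte[3]=0x7A cont=0 payload=0x7A: varint #2 complete (value=15739); reset -> completed=2 acc=0 shift=0
byte[4]=0x4A cont=0 payload=0x4A: varint #3 complete (value=74); reset -> completed=3 acc=0 shift=0
byte[5]=0xDB cont=1 payload=0x5B: acc |= 91<<0 -> completed=3 acc=91 shift=7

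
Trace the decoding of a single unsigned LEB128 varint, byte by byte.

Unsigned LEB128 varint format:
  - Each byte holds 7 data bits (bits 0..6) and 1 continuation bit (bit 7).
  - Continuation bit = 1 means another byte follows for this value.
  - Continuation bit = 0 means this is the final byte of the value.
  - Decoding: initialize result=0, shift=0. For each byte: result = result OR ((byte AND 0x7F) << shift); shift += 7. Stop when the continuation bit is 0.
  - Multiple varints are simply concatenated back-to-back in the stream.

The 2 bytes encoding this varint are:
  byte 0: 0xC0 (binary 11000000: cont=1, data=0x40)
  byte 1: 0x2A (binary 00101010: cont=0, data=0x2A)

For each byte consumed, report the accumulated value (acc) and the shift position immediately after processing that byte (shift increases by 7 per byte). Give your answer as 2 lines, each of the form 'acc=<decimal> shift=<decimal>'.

byte 0=0xC0: payload=0x40=64, contrib = 64<<0 = 64; acc -> 64, shift -> 7
byte 1=0x2A: payload=0x2A=42, contrib = 42<<7 = 5376; acc -> 5440, shift -> 14

Answer: acc=64 shift=7
acc=5440 shift=14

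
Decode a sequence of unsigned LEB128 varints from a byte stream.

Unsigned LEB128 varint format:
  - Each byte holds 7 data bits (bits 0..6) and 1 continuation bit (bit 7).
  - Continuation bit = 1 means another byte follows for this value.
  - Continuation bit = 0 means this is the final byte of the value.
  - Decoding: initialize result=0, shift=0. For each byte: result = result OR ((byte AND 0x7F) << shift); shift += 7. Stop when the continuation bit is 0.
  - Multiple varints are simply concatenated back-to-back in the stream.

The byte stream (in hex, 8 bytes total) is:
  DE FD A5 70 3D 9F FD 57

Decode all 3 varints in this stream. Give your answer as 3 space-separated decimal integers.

Answer: 235503326 61 1441439

Derivation:
  byte[0]=0xDE cont=1 payload=0x5E=94: acc |= 94<<0 -> acc=94 shift=7
  byte[1]=0xFD cont=1 payload=0x7D=125: acc |= 125<<7 -> acc=16094 shift=14
  byte[2]=0xA5 cont=1 payload=0x25=37: acc |= 37<<14 -> acc=622302 shift=21
  byte[3]=0x70 cont=0 payload=0x70=112: acc |= 112<<21 -> acc=235503326 shift=28 [end]
Varint 1: bytes[0:4] = DE FD A5 70 -> value 235503326 (4 byte(s))
  byte[4]=0x3D cont=0 payload=0x3D=61: acc |= 61<<0 -> acc=61 shift=7 [end]
Varint 2: bytes[4:5] = 3D -> value 61 (1 byte(s))
  byte[5]=0x9F cont=1 payload=0x1F=31: acc |= 31<<0 -> acc=31 shift=7
  byte[6]=0xFD cont=1 payload=0x7D=125: acc |= 125<<7 -> acc=16031 shift=14
  byte[7]=0x57 cont=0 payload=0x57=87: acc |= 87<<14 -> acc=1441439 shift=21 [end]
Varint 3: bytes[5:8] = 9F FD 57 -> value 1441439 (3 byte(s))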